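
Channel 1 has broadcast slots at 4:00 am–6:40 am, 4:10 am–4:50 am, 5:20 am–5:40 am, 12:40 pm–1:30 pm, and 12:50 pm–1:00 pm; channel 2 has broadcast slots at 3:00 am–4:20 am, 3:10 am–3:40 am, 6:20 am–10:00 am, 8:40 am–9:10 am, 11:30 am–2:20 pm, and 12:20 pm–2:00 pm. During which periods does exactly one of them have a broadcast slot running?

3:00 am–4:00 am, 4:20 am–6:20 am, 6:40 am–10:00 am, 11:30 am–12:40 pm, 1:30 pm–2:20 pm

A, merged: 4:00 am–6:40 am, 12:40 pm–1:30 pm.
B, merged: 3:00 am–4:20 am, 6:20 am–10:00 am, 11:30 am–2:20 pm.
Only in the first: 4:20 am–6:20 am.
Only in the second: 3:00 am–4:00 am, 6:40 am–10:00 am, 11:30 am–12:40 pm, 1:30 pm–2:20 pm.
Together these are the periods covered by exactly one.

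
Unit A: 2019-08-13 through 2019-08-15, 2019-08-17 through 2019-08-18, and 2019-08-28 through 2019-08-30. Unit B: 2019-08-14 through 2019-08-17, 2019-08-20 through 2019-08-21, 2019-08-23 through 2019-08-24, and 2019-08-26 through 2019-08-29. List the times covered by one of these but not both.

A \ B = 2019-08-13 through 2019-08-13, 2019-08-18 through 2019-08-18, 2019-08-30 through 2019-08-30.
B \ A = 2019-08-16 through 2019-08-16, 2019-08-20 through 2019-08-21, 2019-08-23 through 2019-08-24, 2019-08-26 through 2019-08-27.
Union of the two gives the symmetric difference.

2019-08-13 through 2019-08-13, 2019-08-16 through 2019-08-16, 2019-08-18 through 2019-08-18, 2019-08-20 through 2019-08-21, 2019-08-23 through 2019-08-24, 2019-08-26 through 2019-08-27, 2019-08-30 through 2019-08-30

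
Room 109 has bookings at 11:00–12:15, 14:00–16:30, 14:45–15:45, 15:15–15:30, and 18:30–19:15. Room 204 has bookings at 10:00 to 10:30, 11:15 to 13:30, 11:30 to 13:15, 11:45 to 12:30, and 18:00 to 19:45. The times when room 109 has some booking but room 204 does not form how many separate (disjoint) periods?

2

A, merged: 11:00–12:15, 14:00–16:30, 18:30–19:15.
B, merged: 10:00–10:30, 11:15–13:30, 18:00–19:45.
A \ B = 11:00–11:15, 14:00–16:30.
That is 2 disjoint pieces.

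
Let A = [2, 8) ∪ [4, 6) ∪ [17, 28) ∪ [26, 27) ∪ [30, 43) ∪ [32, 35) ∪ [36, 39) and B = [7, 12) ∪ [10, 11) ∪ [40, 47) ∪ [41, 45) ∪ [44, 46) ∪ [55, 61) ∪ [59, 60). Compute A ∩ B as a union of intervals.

A, merged: [2, 8), [17, 28), [30, 43).
B, merged: [7, 12), [40, 47), [55, 61).
[2, 8) meets the second set on [7, 8).
[17, 28): no overlap with the second set.
[30, 43) meets the second set on [40, 43).

[7, 8) ∪ [40, 43)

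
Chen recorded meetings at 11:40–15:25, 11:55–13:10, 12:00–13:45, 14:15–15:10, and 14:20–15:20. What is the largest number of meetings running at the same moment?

At 12:00, 3 of the intervals are simultaneously active.
No point has more.

3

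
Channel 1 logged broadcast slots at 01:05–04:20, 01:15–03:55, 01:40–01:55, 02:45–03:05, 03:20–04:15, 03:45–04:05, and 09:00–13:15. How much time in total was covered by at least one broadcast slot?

7 h 30 min

Merged: 01:05–04:20, 09:00–13:15.
Lengths: 3 h 15 min + 4 h 15 min = 7 h 30 min.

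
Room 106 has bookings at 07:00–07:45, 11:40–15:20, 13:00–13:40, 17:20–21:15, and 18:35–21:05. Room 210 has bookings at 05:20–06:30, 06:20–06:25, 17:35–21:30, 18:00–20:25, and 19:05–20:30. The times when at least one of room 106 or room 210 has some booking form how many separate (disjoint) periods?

Merge the first list: 07:00-07:45, 11:40-15:20, 17:20-21:15.
Merge the second list: 05:20-06:30, 17:35-21:30.
A ∪ B = 05:20-06:30, 07:00-07:45, 11:40-15:20, 17:20-21:30.
That is 4 disjoint pieces.

4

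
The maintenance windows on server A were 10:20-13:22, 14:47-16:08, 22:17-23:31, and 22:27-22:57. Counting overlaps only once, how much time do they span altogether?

Merged: 10:20-13:22, 14:47-16:08, 22:17-23:31.
Lengths: 3 h 2 min + 1 h 21 min + 1 h 14 min = 5 h 37 min.

5 h 37 min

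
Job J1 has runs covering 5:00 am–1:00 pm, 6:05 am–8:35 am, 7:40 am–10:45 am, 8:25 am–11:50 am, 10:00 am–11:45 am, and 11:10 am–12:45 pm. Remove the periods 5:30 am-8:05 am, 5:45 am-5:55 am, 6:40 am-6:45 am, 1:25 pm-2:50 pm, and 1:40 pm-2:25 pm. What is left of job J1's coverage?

A, merged: 5:00 am-1:00 pm.
B, merged: 5:30 am-8:05 am, 1:25 pm-2:50 pm.
5:00 am-1:00 pm minus B → 5:00 am-5:30 am, 8:05 am-1:00 pm.

5:00 am-5:30 am, 8:05 am-1:00 pm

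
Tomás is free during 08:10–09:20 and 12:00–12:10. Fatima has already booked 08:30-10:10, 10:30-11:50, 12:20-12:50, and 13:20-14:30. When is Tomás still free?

08:10–08:30, 12:00–12:10

08:10–09:20 \ B = 08:10–08:30.
12:00–12:10: nothing removed.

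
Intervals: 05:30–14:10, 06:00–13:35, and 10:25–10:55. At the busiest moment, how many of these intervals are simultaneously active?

Sweep endpoints in order; track running count of active intervals.
Peak of 3 reached at 10:25.

3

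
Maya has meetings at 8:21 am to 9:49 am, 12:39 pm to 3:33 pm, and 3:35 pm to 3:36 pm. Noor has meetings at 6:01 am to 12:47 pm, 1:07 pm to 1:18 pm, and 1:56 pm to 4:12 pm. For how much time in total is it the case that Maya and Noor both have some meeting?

A ∩ B = 8:21 am–9:49 am, 12:39 pm–12:47 pm, 1:07 pm–1:18 pm, 1:56 pm–3:33 pm, 3:35 pm–3:36 pm.
Total: 1 h 28 min + 8 min + 11 min + 1 h 37 min + 1 min = 3 h 25 min.

3 h 25 min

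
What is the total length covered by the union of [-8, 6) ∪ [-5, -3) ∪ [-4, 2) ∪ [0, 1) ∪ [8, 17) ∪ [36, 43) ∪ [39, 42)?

Merged: [-8, 6), [8, 17), [36, 43).
Lengths: 14 + 9 + 7 = 30.

30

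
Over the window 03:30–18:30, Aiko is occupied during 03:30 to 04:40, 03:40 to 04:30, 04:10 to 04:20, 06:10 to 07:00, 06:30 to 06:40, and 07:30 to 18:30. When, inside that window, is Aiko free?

Covered (merged): 03:30–04:40, 06:10–07:00, 07:30–18:30.
Gaps within 03:30–18:30: 04:40–06:10, 07:00–07:30.

04:40–06:10, 07:00–07:30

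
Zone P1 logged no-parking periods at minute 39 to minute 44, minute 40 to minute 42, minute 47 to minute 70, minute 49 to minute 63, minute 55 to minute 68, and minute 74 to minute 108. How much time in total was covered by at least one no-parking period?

Merged: minute 39 to minute 44, minute 47 to minute 70, minute 74 to minute 108.
Lengths: 5 minutes + 23 minutes + 34 minutes = 62 minutes.

62 minutes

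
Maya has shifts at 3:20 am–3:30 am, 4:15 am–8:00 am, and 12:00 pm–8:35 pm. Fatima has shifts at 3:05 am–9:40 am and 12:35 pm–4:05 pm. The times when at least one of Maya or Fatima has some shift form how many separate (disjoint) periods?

A ∪ B = 3:05 am–9:40 am, 12:00 pm–8:35 pm.
That is 2 disjoint pieces.

2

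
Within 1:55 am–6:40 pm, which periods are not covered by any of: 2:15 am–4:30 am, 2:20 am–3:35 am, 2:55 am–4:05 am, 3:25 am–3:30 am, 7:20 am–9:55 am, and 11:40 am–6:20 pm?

1:55 am-2:15 am, 4:30 am-7:20 am, 9:55 am-11:40 am, 6:20 pm-6:40 pm

After merging, the occupied span is 2:15 am-4:30 am, 7:20 am-9:55 am, 11:40 am-6:20 pm.
Uncovered inside 1:55 am-6:40 pm: 1:55 am-2:15 am, 4:30 am-7:20 am, 9:55 am-11:40 am, 6:20 pm-6:40 pm.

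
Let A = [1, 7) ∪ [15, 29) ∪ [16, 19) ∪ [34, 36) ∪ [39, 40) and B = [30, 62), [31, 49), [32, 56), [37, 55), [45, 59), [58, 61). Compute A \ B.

[1, 7) ∪ [15, 29)

First set merges to [1, 7), [15, 29), [34, 36), [39, 40).
Second set merges to [30, 62).
[1, 7): nothing removed.
[15, 29): nothing removed.
[34, 36): entirely removed.
[39, 40): entirely removed.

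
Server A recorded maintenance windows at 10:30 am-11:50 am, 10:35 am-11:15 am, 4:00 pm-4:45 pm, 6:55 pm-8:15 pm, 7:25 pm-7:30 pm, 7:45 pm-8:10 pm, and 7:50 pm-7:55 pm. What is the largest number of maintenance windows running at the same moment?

3

Sweep endpoints in order; track running count of active intervals.
Peak of 3 reached at 7:50 pm.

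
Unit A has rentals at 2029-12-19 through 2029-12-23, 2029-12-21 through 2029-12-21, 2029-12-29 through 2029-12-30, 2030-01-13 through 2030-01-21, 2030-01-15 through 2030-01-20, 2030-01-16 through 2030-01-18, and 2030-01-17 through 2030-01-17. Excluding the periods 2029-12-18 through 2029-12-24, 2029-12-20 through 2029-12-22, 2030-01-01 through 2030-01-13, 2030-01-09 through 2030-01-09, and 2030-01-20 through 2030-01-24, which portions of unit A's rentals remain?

2029-12-29 through 2029-12-30, 2030-01-14 through 2030-01-19

First set merges to 2029-12-19 through 2029-12-23, 2029-12-29 through 2029-12-30, 2030-01-13 through 2030-01-21.
Second set merges to 2029-12-18 through 2029-12-24, 2030-01-01 through 2030-01-13, 2030-01-20 through 2030-01-24.
2029-12-19 through 2029-12-23: entirely removed.
2029-12-29 through 2029-12-30: nothing removed.
2030-01-13 through 2030-01-21 \ B = 2030-01-14 through 2030-01-19.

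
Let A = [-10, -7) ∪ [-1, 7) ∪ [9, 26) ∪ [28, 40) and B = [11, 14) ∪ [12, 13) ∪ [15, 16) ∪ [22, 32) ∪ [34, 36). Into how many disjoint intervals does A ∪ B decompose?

3

Second set merges to [11, 14), [15, 16), [22, 32), [34, 36).
A ∪ B = [-10, -7), [-1, 7), [9, 40).
That is 3 disjoint pieces.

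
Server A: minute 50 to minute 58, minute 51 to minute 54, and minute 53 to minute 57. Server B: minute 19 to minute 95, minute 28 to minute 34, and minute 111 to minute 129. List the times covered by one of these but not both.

First set merges to minute 50 to minute 58.
Second set merges to minute 19 to minute 95, minute 111 to minute 129.
A \ B = none.
B \ A = minute 19 to minute 50, minute 58 to minute 95, minute 111 to minute 129.
Union of the two gives the symmetric difference.

minute 19 to minute 50, minute 58 to minute 95, minute 111 to minute 129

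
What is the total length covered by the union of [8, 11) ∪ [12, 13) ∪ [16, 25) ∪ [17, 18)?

Merged: [8, 11), [12, 13), [16, 25).
Lengths: 3 + 1 + 9 = 13.

13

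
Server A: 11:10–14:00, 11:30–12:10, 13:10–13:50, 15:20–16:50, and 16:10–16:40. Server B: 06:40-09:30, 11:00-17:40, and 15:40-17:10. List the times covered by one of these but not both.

Merge the first list: 11:10-14:00, 15:20-16:50.
Merge the second list: 06:40-09:30, 11:00-17:40.
A \ B = none.
B \ A = 06:40-09:30, 11:00-11:10, 14:00-15:20, 16:50-17:40.
Union of the two gives the symmetric difference.

06:40-09:30, 11:00-11:10, 14:00-15:20, 16:50-17:40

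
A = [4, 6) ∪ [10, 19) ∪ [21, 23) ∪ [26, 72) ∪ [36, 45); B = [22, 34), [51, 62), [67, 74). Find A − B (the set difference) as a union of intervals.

[4, 6) ∪ [10, 19) ∪ [21, 22) ∪ [34, 51) ∪ [62, 67)

First set merges to [4, 6), [10, 19), [21, 23), [26, 72).
[4, 6): nothing removed.
[10, 19): nothing removed.
[21, 23) \ B = [21, 22).
[26, 72) \ B = [34, 51), [62, 67).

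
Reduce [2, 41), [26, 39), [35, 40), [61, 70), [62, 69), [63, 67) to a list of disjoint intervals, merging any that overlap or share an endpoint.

[2, 41) ∪ [61, 70)

[26, 39) overlaps/touches [2, 41) → extend to [2, 41).
[35, 40) overlaps/touches [2, 41) → extend to [2, 41).
[61, 70) is disjoint → start new block.
[62, 69) overlaps/touches [61, 70) → extend to [61, 70).
[63, 67) overlaps/touches [61, 70) → extend to [61, 70).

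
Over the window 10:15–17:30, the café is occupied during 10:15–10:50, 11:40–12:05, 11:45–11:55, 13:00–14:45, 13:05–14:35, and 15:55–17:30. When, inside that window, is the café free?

After merging, the occupied span is 10:15-10:50, 11:40-12:05, 13:00-14:45, 15:55-17:30.
Complement within 10:15-17:30: 10:50-11:40, 12:05-13:00, 14:45-15:55.

10:50-11:40, 12:05-13:00, 14:45-15:55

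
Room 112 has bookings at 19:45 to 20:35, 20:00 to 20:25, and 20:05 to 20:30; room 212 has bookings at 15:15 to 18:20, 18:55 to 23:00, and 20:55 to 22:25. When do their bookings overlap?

19:45-20:35

Merge the first list: 19:45-20:35.
Merge the second list: 15:15-18:20, 18:55-23:00.
19:45-20:35 ∩ B → 19:45-20:35.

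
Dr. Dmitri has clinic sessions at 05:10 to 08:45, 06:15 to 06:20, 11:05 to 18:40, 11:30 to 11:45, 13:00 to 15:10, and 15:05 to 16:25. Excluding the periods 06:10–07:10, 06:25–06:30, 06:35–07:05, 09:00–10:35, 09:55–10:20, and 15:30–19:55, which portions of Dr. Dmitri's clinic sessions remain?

05:10–06:10, 07:10–08:45, 11:05–15:30

A, merged: 05:10–08:45, 11:05–18:40.
B, merged: 06:10–07:10, 09:00–10:35, 15:30–19:55.
05:10–08:45 \ B = 05:10–06:10, 07:10–08:45.
11:05–18:40 \ B = 11:05–15:30.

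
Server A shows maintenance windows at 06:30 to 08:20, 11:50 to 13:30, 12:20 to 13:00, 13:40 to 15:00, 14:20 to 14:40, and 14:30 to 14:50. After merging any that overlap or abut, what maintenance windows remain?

11:50–13:30 is disjoint → start new block.
12:20–13:00 overlaps/touches 11:50–13:30 → extend to 11:50–13:30.
13:40–15:00 is disjoint → start new block.
14:20–14:40 overlaps/touches 13:40–15:00 → extend to 13:40–15:00.
14:30–14:50 overlaps/touches 13:40–15:00 → extend to 13:40–15:00.

06:30–08:20, 11:50–13:30, 13:40–15:00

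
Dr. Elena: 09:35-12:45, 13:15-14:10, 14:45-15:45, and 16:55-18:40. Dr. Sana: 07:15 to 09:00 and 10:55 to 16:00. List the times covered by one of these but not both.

07:15-09:00, 09:35-10:55, 12:45-13:15, 14:10-14:45, 15:45-16:00, 16:55-18:40

A \ B = 09:35-10:55, 16:55-18:40.
B \ A = 07:15-09:00, 12:45-13:15, 14:10-14:45, 15:45-16:00.
Union of the two gives the symmetric difference.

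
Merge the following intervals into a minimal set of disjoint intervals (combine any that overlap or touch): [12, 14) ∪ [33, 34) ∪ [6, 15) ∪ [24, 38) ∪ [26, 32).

[6, 15) ∪ [24, 38)

Sort by start: [6, 15), [12, 14), [24, 38), [26, 32), [33, 34).
[12, 14) overlaps/touches [6, 15) → extend to [6, 15).
[24, 38) is disjoint → start new block.
[26, 32) overlaps/touches [24, 38) → extend to [24, 38).
[33, 34) overlaps/touches [24, 38) → extend to [24, 38).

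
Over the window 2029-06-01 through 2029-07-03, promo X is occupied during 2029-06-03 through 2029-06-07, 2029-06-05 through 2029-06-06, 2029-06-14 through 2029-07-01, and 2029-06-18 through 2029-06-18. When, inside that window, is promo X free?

The merged coverage is 2029-06-03 through 2029-06-07, 2029-06-14 through 2029-07-01.
Gaps within 2029-06-01 through 2029-07-03: 2029-06-01 through 2029-06-02, 2029-06-08 through 2029-06-13, 2029-07-02 through 2029-07-03.

2029-06-01 through 2029-06-02, 2029-06-08 through 2029-06-13, 2029-07-02 through 2029-07-03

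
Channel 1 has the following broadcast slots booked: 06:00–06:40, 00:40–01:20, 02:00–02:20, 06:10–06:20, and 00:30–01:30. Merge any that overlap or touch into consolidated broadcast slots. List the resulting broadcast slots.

Sort by start: 00:30–01:30, 00:40–01:20, 02:00–02:20, 06:00–06:40, 06:10–06:20.
00:40–01:20 overlaps/touches 00:30–01:30 → extend to 00:30–01:30.
02:00–02:20 is disjoint → start new block.
06:00–06:40 is disjoint → start new block.
06:10–06:20 overlaps/touches 06:00–06:40 → extend to 06:00–06:40.

00:30–01:30, 02:00–02:20, 06:00–06:40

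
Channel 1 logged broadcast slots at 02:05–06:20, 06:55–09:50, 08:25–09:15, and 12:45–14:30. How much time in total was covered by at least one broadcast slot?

8 h 55 min

Merged: 02:05-06:20, 06:55-09:50, 12:45-14:30.
Lengths: 4 h 15 min + 2 h 55 min + 1 h 45 min = 8 h 55 min.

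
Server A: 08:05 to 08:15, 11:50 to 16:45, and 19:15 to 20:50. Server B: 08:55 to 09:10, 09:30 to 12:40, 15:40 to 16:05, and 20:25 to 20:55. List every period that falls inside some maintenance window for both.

08:05–08:15: no overlap with the second set.
11:50–16:45 meets the second set on 11:50–12:40, 15:40–16:05.
19:15–20:50 meets the second set on 20:25–20:50.

11:50–12:40, 15:40–16:05, 20:25–20:50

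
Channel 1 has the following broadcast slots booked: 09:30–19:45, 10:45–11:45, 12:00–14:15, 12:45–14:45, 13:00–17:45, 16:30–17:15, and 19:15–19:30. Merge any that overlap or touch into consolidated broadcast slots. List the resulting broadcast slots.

09:30-19:45

10:45-11:45 overlaps/touches 09:30-19:45 → extend to 09:30-19:45.
12:00-14:15 overlaps/touches 09:30-19:45 → extend to 09:30-19:45.
12:45-14:45 overlaps/touches 09:30-19:45 → extend to 09:30-19:45.
13:00-17:45 overlaps/touches 09:30-19:45 → extend to 09:30-19:45.
16:30-17:15 overlaps/touches 09:30-19:45 → extend to 09:30-19:45.
19:15-19:30 overlaps/touches 09:30-19:45 → extend to 09:30-19:45.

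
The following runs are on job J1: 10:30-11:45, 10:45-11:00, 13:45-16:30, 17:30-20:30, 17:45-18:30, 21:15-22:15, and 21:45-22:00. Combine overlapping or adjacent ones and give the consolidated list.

10:30–11:45, 13:45–16:30, 17:30–20:30, 21:15–22:15

10:45–11:00 overlaps/touches 10:30–11:45 → extend to 10:30–11:45.
13:45–16:30 is disjoint → start new block.
17:30–20:30 is disjoint → start new block.
17:45–18:30 overlaps/touches 17:30–20:30 → extend to 17:30–20:30.
21:15–22:15 is disjoint → start new block.
21:45–22:00 overlaps/touches 21:15–22:15 → extend to 21:15–22:15.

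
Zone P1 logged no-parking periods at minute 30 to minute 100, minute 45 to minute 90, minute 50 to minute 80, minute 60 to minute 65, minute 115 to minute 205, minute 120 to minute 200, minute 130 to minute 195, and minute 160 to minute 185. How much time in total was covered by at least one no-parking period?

160 minutes

Merged: minute 30 to minute 100, minute 115 to minute 205.
Lengths: 70 minutes + 90 minutes = 160 minutes.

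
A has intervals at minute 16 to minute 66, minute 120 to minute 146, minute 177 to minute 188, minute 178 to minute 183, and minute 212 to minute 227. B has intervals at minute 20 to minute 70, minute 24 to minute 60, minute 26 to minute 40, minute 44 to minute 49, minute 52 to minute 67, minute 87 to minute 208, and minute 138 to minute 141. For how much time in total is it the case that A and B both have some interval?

83 minutes

Merge the first list: minute 16 to minute 66, minute 120 to minute 146, minute 177 to minute 188, minute 212 to minute 227.
Merge the second list: minute 20 to minute 70, minute 87 to minute 208.
A ∩ B = minute 20 to minute 66, minute 120 to minute 146, minute 177 to minute 188.
Total: 46 minutes + 26 minutes + 11 minutes = 83 minutes.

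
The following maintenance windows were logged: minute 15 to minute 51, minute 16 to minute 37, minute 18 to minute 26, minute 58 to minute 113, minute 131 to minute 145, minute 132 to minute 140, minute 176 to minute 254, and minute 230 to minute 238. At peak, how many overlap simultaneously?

Sweep endpoints in order; track running count of active intervals.
Peak of 3 reached at minute 18.

3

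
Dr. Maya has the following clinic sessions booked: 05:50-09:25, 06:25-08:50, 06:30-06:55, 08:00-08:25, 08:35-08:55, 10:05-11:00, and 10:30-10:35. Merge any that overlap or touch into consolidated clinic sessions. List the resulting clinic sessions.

06:25–08:50 overlaps/touches 05:50–09:25 → extend to 05:50–09:25.
06:30–06:55 overlaps/touches 05:50–09:25 → extend to 05:50–09:25.
08:00–08:25 overlaps/touches 05:50–09:25 → extend to 05:50–09:25.
08:35–08:55 overlaps/touches 05:50–09:25 → extend to 05:50–09:25.
10:05–11:00 is disjoint → start new block.
10:30–10:35 overlaps/touches 10:05–11:00 → extend to 10:05–11:00.

05:50–09:25, 10:05–11:00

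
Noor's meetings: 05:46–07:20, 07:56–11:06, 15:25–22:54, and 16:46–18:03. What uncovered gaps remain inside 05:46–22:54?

Covered (merged): 05:46-07:20, 07:56-11:06, 15:25-22:54.
Uncovered inside 05:46-22:54: 07:20-07:56, 11:06-15:25.

07:20-07:56, 11:06-15:25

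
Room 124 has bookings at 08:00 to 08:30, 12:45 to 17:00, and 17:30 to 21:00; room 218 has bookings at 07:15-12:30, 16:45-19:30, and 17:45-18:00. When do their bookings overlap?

Merge the second list: 07:15–12:30, 16:45–19:30.
08:00–08:30 ∩ B → 08:00–08:30.
12:45–17:00 ∩ B → 16:45–17:00.
17:30–21:00 ∩ B → 17:30–19:30.

08:00–08:30, 16:45–17:00, 17:30–19:30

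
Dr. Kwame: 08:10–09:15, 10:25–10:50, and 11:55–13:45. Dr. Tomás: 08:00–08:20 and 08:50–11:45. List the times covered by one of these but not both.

A but not B: 08:20–08:50, 11:55–13:45.
B but not A: 08:00–08:10, 09:15–10:25, 10:50–11:45.
Combining gives A △ B.

08:00–08:10, 08:20–08:50, 09:15–10:25, 10:50–11:45, 11:55–13:45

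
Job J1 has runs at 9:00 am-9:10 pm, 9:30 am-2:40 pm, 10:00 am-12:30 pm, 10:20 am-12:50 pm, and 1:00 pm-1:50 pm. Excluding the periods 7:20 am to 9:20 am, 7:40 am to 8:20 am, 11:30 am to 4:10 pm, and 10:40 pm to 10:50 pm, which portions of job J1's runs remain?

A, merged: 9:00 am–9:10 pm.
B, merged: 7:20 am–9:20 am, 11:30 am–4:10 pm, 10:40 pm–10:50 pm.
9:00 am–9:10 pm with B removed leaves 9:20 am–11:30 am, 4:10 pm–9:10 pm.

9:20 am–11:30 am, 4:10 pm–9:10 pm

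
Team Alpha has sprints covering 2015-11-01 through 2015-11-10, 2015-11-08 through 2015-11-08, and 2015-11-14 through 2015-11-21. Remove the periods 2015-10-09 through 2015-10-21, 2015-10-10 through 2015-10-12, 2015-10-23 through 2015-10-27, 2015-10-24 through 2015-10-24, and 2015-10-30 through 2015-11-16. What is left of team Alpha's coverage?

A, merged: 2015-11-01 through 2015-11-10, 2015-11-14 through 2015-11-21.
B, merged: 2015-10-09 through 2015-10-21, 2015-10-23 through 2015-10-27, 2015-10-30 through 2015-11-16.
2015-11-01 through 2015-11-10 lies entirely inside B → drops out.
2015-11-14 through 2015-11-21 with B removed leaves 2015-11-17 through 2015-11-21.

2015-11-17 through 2015-11-21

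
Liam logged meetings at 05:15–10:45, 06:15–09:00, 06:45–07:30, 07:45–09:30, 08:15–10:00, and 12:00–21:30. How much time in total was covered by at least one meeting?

15 h

Merged: 05:15-10:45, 12:00-21:30.
Lengths: 5 h 30 min + 9 h 30 min = 15 h.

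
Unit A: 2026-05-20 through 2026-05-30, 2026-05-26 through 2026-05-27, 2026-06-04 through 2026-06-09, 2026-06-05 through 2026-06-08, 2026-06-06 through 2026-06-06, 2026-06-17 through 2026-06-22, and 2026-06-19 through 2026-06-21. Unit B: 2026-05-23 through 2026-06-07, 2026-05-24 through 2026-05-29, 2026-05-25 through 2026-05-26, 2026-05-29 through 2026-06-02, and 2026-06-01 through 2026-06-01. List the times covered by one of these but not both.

2026-05-20 through 2026-05-22, 2026-05-31 through 2026-06-03, 2026-06-08 through 2026-06-09, 2026-06-17 through 2026-06-22

Merge the first list: 2026-05-20 through 2026-05-30, 2026-06-04 through 2026-06-09, 2026-06-17 through 2026-06-22.
Merge the second list: 2026-05-23 through 2026-06-07.
A \ B = 2026-05-20 through 2026-05-22, 2026-06-08 through 2026-06-09, 2026-06-17 through 2026-06-22.
B \ A = 2026-05-31 through 2026-06-03.
Union of the two gives the symmetric difference.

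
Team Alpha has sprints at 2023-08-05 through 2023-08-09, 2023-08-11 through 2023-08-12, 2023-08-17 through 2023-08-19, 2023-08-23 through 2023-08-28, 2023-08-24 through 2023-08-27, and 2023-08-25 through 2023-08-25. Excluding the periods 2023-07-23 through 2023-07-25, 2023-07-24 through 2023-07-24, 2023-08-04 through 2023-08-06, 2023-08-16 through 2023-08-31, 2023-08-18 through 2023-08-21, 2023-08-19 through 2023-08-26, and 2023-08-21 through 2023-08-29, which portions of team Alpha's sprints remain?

2023-08-07 through 2023-08-09, 2023-08-11 through 2023-08-12

First set merges to 2023-08-05 through 2023-08-09, 2023-08-11 through 2023-08-12, 2023-08-17 through 2023-08-19, 2023-08-23 through 2023-08-28.
Second set merges to 2023-07-23 through 2023-07-25, 2023-08-04 through 2023-08-06, 2023-08-16 through 2023-08-31.
2023-08-05 through 2023-08-09 \ B = 2023-08-07 through 2023-08-09.
2023-08-11 through 2023-08-12: nothing removed.
2023-08-17 through 2023-08-19: entirely removed.
2023-08-23 through 2023-08-28: entirely removed.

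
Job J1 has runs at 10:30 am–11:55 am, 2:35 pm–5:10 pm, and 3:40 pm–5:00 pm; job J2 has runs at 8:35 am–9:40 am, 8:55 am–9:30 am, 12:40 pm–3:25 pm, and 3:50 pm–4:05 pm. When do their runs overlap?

A, merged: 10:30 am-11:55 am, 2:35 pm-5:10 pm.
B, merged: 8:35 am-9:40 am, 12:40 pm-3:25 pm, 3:50 pm-4:05 pm.
10:30 am-11:55 am falls entirely outside B.
2:35 pm-5:10 pm overlaps B on 2:35 pm-3:25 pm, 3:50 pm-4:05 pm.

2:35 pm-3:25 pm, 3:50 pm-4:05 pm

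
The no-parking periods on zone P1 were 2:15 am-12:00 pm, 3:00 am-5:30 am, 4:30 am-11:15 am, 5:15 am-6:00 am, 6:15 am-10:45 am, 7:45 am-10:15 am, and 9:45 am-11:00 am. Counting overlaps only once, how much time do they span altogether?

9 h 45 min

Merged: 2:15 am–12:00 pm.
Length: 9 h 45 min.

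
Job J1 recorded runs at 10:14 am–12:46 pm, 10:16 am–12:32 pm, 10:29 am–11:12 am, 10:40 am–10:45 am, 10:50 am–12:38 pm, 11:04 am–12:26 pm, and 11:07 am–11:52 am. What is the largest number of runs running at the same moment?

6

At 11:07 am, 6 of the intervals are simultaneously active.
No point has more.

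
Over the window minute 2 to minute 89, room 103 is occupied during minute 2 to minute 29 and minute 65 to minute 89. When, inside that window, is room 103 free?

minute 29 to minute 65

The merged coverage is minute 2 to minute 29, minute 65 to minute 89.
Uncovered inside minute 2 to minute 89: minute 29 to minute 65.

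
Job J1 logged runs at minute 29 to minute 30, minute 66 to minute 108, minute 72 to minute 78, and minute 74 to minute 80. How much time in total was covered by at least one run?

Merged: minute 29 to minute 30, minute 66 to minute 108.
Lengths: 1 minute + 42 minutes = 43 minutes.

43 minutes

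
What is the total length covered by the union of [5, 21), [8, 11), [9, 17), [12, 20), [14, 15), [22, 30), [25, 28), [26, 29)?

Merged: [5, 21), [22, 30).
Lengths: 16 + 8 = 24.

24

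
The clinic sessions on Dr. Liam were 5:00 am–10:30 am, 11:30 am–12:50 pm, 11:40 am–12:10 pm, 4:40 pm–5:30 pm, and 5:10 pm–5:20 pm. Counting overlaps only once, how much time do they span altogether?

7 h 40 min

Merged: 5:00 am-10:30 am, 11:30 am-12:50 pm, 4:40 pm-5:30 pm.
Lengths: 5 h 30 min + 1 h 20 min + 50 min = 7 h 40 min.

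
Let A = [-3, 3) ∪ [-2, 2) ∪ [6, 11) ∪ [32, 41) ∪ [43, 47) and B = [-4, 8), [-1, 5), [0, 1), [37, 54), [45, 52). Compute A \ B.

First set merges to [-3, 3), [6, 11), [32, 41), [43, 47).
Second set merges to [-4, 8), [37, 54).
[-3, 3) lies entirely inside B → drops out.
[6, 11) with B removed leaves [8, 11).
[32, 41) with B removed leaves [32, 37).
[43, 47) lies entirely inside B → drops out.

[8, 11) ∪ [32, 37)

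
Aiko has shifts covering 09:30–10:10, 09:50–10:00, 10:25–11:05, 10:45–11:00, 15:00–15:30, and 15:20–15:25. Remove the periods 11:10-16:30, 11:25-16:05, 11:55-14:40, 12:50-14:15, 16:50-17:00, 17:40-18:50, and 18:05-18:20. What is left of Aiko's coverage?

09:30–10:10, 10:25–11:05

A, merged: 09:30–10:10, 10:25–11:05, 15:00–15:30.
B, merged: 11:10–16:30, 16:50–17:00, 17:40–18:50.
09:30–10:10: no B overlap → unchanged.
10:25–11:05: no B overlap → unchanged.
15:00–15:30: fully covered by B → removed.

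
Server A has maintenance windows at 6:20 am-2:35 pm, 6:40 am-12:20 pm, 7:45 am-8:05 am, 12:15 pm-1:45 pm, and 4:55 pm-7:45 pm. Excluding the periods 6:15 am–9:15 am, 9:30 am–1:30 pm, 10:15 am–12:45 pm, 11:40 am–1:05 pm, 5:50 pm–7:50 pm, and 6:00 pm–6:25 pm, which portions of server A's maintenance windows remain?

A, merged: 6:20 am-2:35 pm, 4:55 pm-7:45 pm.
B, merged: 6:15 am-9:15 am, 9:30 am-1:30 pm, 5:50 pm-7:50 pm.
6:20 am-2:35 pm minus B → 9:15 am-9:30 am, 1:30 pm-2:35 pm.
4:55 pm-7:45 pm minus B → 4:55 pm-5:50 pm.

9:15 am-9:30 am, 1:30 pm-2:35 pm, 4:55 pm-5:50 pm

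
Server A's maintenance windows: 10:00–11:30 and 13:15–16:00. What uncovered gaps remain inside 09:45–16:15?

After merging, the occupied span is 10:00–11:30, 13:15–16:00.
Gaps within 09:45–16:15: 09:45–10:00, 11:30–13:15, 16:00–16:15.

09:45–10:00, 11:30–13:15, 16:00–16:15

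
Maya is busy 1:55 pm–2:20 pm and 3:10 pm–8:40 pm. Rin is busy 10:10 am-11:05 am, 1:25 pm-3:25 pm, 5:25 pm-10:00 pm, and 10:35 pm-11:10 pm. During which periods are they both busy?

1:55 pm–2:20 pm overlaps B on 1:55 pm–2:20 pm.
3:10 pm–8:40 pm overlaps B on 3:10 pm–3:25 pm, 5:25 pm–8:40 pm.

1:55 pm–2:20 pm, 3:10 pm–3:25 pm, 5:25 pm–8:40 pm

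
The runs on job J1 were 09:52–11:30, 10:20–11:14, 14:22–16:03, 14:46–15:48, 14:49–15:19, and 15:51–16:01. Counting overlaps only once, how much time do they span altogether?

Merged: 09:52–11:30, 14:22–16:03.
Lengths: 1 h 38 min + 1 h 41 min = 3 h 19 min.

3 h 19 min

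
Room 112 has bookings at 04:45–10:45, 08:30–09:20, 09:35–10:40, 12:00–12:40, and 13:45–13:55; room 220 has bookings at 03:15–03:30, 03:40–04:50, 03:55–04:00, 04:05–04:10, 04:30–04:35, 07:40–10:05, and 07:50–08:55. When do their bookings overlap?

04:45-04:50, 07:40-10:05

A, merged: 04:45-10:45, 12:00-12:40, 13:45-13:55.
B, merged: 03:15-03:30, 03:40-04:50, 07:40-10:05.
04:45-10:45 ∩ B → 04:45-04:50, 07:40-10:05.
12:00-12:40 meets no B interval.
13:45-13:55 meets no B interval.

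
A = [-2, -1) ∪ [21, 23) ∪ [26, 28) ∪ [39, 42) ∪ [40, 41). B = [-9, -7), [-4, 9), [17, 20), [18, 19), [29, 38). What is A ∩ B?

First set merges to [-2, -1), [21, 23), [26, 28), [39, 42).
Second set merges to [-9, -7), [-4, 9), [17, 20), [29, 38).
[-2, -1) overlaps B on [-2, -1).
[21, 23) falls entirely outside B.
[26, 28) falls entirely outside B.
[39, 42) falls entirely outside B.

[-2, -1)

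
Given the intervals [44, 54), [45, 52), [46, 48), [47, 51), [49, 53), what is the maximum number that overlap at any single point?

4

Sweep endpoints in order; track running count of active intervals.
Peak of 4 reached at 47.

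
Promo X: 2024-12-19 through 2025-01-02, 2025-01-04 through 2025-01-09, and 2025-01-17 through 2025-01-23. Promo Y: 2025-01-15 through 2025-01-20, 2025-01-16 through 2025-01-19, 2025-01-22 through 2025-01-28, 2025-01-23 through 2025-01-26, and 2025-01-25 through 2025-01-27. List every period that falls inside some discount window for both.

Merge the second list: 2025-01-15 through 2025-01-20, 2025-01-22 through 2025-01-28.
2024-12-19 through 2025-01-02: no overlap with the second set.
2025-01-04 through 2025-01-09: no overlap with the second set.
2025-01-17 through 2025-01-23 meets the second set on 2025-01-17 through 2025-01-20, 2025-01-22 through 2025-01-23.

2025-01-17 through 2025-01-20, 2025-01-22 through 2025-01-23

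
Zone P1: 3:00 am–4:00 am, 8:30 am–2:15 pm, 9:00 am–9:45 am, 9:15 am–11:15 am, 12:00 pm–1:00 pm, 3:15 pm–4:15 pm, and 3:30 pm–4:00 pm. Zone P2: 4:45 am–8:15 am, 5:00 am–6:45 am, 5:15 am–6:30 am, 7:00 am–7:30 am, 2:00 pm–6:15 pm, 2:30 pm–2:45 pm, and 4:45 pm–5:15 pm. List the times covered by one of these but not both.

A, merged: 3:00 am–4:00 am, 8:30 am–2:15 pm, 3:15 pm–4:15 pm.
B, merged: 4:45 am–8:15 am, 2:00 pm–6:15 pm.
A \ B = 3:00 am–4:00 am, 8:30 am–2:00 pm.
B \ A = 4:45 am–8:15 am, 2:15 pm–3:15 pm, 4:15 pm–6:15 pm.
Union of the two gives the symmetric difference.

3:00 am–4:00 am, 4:45 am–8:15 am, 8:30 am–2:00 pm, 2:15 pm–3:15 pm, 4:15 pm–6:15 pm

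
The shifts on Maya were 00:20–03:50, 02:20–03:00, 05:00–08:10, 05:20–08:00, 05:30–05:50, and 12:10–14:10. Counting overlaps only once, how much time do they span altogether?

Merged: 00:20-03:50, 05:00-08:10, 12:10-14:10.
Lengths: 3 h 30 min + 3 h 10 min + 2 h = 8 h 40 min.

8 h 40 min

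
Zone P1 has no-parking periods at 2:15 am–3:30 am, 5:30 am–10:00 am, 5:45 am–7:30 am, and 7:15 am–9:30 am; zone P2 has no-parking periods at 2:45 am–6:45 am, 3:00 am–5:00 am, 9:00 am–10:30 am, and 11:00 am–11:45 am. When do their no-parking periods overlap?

2:45 am-3:30 am, 5:30 am-6:45 am, 9:00 am-10:00 am

A, merged: 2:15 am-3:30 am, 5:30 am-10:00 am.
B, merged: 2:45 am-6:45 am, 9:00 am-10:30 am, 11:00 am-11:45 am.
2:15 am-3:30 am ∩ B → 2:45 am-3:30 am.
5:30 am-10:00 am ∩ B → 5:30 am-6:45 am, 9:00 am-10:00 am.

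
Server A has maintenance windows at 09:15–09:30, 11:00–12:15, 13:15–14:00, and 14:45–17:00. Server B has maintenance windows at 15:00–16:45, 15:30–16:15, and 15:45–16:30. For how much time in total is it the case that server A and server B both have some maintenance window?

1 h 45 min

Merge the second list: 15:00–16:45.
A ∩ B = 15:00–16:45.
Total: 1 h 45 min.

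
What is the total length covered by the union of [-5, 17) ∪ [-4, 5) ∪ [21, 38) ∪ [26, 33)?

Merged: [-5, 17), [21, 38).
Lengths: 22 + 17 = 39.

39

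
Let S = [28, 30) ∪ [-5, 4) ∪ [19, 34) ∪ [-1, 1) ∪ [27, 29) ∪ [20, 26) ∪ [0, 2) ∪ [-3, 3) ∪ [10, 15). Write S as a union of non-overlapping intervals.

Sort by start: [-5, 4), [-3, 3), [-1, 1), [0, 2), [10, 15), [19, 34), [20, 26), [27, 29), [28, 30).
[-3, 3) overlaps/touches [-5, 4) → extend to [-5, 4).
[-1, 1) overlaps/touches [-5, 4) → extend to [-5, 4).
[0, 2) overlaps/touches [-5, 4) → extend to [-5, 4).
[10, 15) is disjoint → start new block.
[19, 34) is disjoint → start new block.
[20, 26) overlaps/touches [19, 34) → extend to [19, 34).
[27, 29) overlaps/touches [19, 34) → extend to [19, 34).
[28, 30) overlaps/touches [19, 34) → extend to [19, 34).

[-5, 4) ∪ [10, 15) ∪ [19, 34)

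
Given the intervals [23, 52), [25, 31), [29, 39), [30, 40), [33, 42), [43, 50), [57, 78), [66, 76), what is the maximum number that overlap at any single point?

4

Sweep endpoints in order; track running count of active intervals.
Peak of 4 reached at 30.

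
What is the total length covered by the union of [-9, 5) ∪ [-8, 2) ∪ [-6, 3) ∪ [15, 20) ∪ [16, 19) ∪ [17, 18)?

Merged: [-9, 5), [15, 20).
Lengths: 14 + 5 = 19.

19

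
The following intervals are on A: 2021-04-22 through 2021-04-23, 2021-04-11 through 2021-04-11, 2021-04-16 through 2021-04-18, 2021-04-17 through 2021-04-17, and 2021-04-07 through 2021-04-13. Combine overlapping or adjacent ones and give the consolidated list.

Sort by start: 2021-04-07 through 2021-04-13, 2021-04-11 through 2021-04-11, 2021-04-16 through 2021-04-18, 2021-04-17 through 2021-04-17, 2021-04-22 through 2021-04-23.
2021-04-11 through 2021-04-11 overlaps/touches 2021-04-07 through 2021-04-13 → extend to 2021-04-07 through 2021-04-13.
2021-04-16 through 2021-04-18 is disjoint → start new block.
2021-04-17 through 2021-04-17 overlaps/touches 2021-04-16 through 2021-04-18 → extend to 2021-04-16 through 2021-04-18.
2021-04-22 through 2021-04-23 is disjoint → start new block.

2021-04-07 through 2021-04-13, 2021-04-16 through 2021-04-18, 2021-04-22 through 2021-04-23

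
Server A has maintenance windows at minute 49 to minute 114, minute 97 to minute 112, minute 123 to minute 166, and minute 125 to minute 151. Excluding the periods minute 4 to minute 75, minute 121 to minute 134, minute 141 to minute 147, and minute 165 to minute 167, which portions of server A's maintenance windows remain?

minute 75 to minute 114, minute 134 to minute 141, minute 147 to minute 165

A, merged: minute 49 to minute 114, minute 123 to minute 166.
minute 49 to minute 114 with B removed leaves minute 75 to minute 114.
minute 123 to minute 166 with B removed leaves minute 134 to minute 141, minute 147 to minute 165.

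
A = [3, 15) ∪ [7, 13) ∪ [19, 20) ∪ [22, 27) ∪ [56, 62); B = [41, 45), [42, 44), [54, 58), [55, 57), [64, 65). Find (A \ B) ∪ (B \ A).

First set merges to [3, 15), [19, 20), [22, 27), [56, 62).
Second set merges to [41, 45), [54, 58), [64, 65).
A \ B = [3, 15), [19, 20), [22, 27), [58, 62).
B \ A = [41, 45), [54, 56), [64, 65).
Union of the two gives the symmetric difference.

[3, 15) ∪ [19, 20) ∪ [22, 27) ∪ [41, 45) ∪ [54, 56) ∪ [58, 62) ∪ [64, 65)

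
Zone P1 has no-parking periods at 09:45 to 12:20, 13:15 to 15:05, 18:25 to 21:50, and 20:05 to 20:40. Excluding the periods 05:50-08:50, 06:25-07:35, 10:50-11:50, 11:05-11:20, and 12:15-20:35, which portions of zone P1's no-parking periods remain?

09:45–10:50, 11:50–12:15, 20:35–21:50

Merge the first list: 09:45–12:20, 13:15–15:05, 18:25–21:50.
Merge the second list: 05:50–08:50, 10:50–11:50, 12:15–20:35.
09:45–12:20 with B removed leaves 09:45–10:50, 11:50–12:15.
13:15–15:05 lies entirely inside B → drops out.
18:25–21:50 with B removed leaves 20:35–21:50.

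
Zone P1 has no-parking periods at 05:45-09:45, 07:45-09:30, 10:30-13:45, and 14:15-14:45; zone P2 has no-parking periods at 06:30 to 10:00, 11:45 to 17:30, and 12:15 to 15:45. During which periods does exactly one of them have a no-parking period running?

05:45–06:30, 09:45–10:00, 10:30–11:45, 13:45–14:15, 14:45–17:30

First set merges to 05:45–09:45, 10:30–13:45, 14:15–14:45.
Second set merges to 06:30–10:00, 11:45–17:30.
A \ B = 05:45–06:30, 10:30–11:45.
B \ A = 09:45–10:00, 13:45–14:15, 14:45–17:30.
Union of the two gives the symmetric difference.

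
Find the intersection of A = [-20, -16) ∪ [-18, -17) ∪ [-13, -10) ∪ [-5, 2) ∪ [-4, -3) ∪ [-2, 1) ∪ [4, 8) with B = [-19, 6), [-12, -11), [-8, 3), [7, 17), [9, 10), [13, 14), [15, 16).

First set merges to [-20, -16), [-13, -10), [-5, 2), [4, 8).
Second set merges to [-19, 6), [7, 17).
[-20, -16) meets the second set on [-19, -16).
[-13, -10) meets the second set on [-13, -10).
[-5, 2) meets the second set on [-5, 2).
[4, 8) meets the second set on [4, 6), [7, 8).

[-19, -16) ∪ [-13, -10) ∪ [-5, 2) ∪ [4, 6) ∪ [7, 8)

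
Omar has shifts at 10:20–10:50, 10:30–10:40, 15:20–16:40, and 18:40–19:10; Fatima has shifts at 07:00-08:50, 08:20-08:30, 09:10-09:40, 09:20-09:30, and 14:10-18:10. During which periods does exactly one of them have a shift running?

07:00-08:50, 09:10-09:40, 10:20-10:50, 14:10-15:20, 16:40-18:10, 18:40-19:10

A, merged: 10:20-10:50, 15:20-16:40, 18:40-19:10.
B, merged: 07:00-08:50, 09:10-09:40, 14:10-18:10.
A \ B = 10:20-10:50, 18:40-19:10.
B \ A = 07:00-08:50, 09:10-09:40, 14:10-15:20, 16:40-18:10.
Union of the two gives the symmetric difference.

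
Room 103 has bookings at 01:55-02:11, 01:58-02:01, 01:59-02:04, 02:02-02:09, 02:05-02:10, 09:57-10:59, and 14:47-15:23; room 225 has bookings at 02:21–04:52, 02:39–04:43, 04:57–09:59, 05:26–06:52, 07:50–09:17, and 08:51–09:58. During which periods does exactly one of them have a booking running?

01:55–02:11, 02:21–04:52, 04:57–09:57, 09:59–10:59, 14:47–15:23

First set merges to 01:55–02:11, 09:57–10:59, 14:47–15:23.
Second set merges to 02:21–04:52, 04:57–09:59.
A but not B: 01:55–02:11, 09:59–10:59, 14:47–15:23.
B but not A: 02:21–04:52, 04:57–09:57.
Combining gives A △ B.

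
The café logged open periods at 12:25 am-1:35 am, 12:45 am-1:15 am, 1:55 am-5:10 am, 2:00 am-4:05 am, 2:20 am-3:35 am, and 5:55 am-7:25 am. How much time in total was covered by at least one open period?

Merged: 12:25 am–1:35 am, 1:55 am–5:10 am, 5:55 am–7:25 am.
Lengths: 1 h 10 min + 3 h 15 min + 1 h 30 min = 5 h 55 min.

5 h 55 min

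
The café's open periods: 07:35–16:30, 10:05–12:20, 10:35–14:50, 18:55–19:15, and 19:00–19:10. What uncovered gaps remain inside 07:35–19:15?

Covered (merged): 07:35-16:30, 18:55-19:15.
Uncovered inside 07:35-19:15: 16:30-18:55.

16:30-18:55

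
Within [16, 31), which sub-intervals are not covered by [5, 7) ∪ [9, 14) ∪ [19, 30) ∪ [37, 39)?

The merged coverage is [5, 7), [9, 14), [19, 30), [37, 39).
Complement within [16, 31): [16, 19), [30, 31).

[16, 19) ∪ [30, 31)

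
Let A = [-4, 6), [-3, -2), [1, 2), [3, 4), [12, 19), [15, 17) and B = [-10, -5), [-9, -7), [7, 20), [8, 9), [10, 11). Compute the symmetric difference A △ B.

[-10, -5) ∪ [-4, 6) ∪ [7, 12) ∪ [19, 20)

A, merged: [-4, 6), [12, 19).
B, merged: [-10, -5), [7, 20).
A but not B: [-4, 6).
B but not A: [-10, -5), [7, 12), [19, 20).
Combining gives A △ B.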